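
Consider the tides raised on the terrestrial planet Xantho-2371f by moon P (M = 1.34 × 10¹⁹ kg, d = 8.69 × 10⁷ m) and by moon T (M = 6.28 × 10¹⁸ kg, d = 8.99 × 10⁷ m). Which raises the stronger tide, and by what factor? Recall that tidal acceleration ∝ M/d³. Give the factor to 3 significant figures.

Moon P, by a factor of ≈ 2.36

Tidal stretch scales as M/d³; compute that for each body.
Moon P: (1.34 × 10¹⁹) / (8.69 × 10⁷)³ = 2.042 × 10⁻⁵
Moon T: (6.28 × 10¹⁸) / (8.99 × 10⁷)³ = 8.643 × 10⁻⁶
Ratio (larger/smaller) = 2.36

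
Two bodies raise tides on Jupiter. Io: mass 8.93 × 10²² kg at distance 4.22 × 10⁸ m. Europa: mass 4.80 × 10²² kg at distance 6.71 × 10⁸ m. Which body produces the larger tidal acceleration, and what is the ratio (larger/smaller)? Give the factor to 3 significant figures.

Tidal stretch scales as M/d³; compute that for each body.
Io: (8.93 × 10²²) / (4.22 × 10⁸)³ = 1.188 × 10⁻³
Europa: (4.80 × 10²²) / (6.71 × 10⁸)³ = 1.589 × 10⁻⁴
Ratio (larger/smaller) = 7.48

Io, by a factor of ≈ 7.48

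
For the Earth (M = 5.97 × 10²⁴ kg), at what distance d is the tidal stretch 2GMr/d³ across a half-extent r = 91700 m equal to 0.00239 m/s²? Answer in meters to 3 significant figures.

2GMr/d³ = a_tidal  ⇒  d = (2GMr / a_tidal)^(1/3)
d = (2 × 6.674×10⁻¹¹ × (5.97 × 10²⁴) × (91700) / (0.00239))^(1/3)
  = 3.13 × 10⁷ m

3.13 × 10⁷ m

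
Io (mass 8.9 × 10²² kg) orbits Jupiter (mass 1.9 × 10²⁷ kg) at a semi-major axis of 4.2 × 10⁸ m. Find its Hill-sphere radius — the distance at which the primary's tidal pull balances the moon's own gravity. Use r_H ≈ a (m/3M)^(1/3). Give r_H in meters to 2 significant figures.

1.0 × 10⁷ m

r_H ≈ a (m/3M)^(1/3)
    = (4.2 × 10⁸) × (8.9 × 10²² / (3 × 1.9 × 10²⁷))^(1/3)
    = 1.0 × 10⁷ m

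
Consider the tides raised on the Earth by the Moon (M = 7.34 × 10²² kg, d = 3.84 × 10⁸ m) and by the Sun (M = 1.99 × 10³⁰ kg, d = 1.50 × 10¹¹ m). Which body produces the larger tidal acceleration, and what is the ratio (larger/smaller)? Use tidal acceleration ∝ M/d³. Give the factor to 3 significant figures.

Tidal acceleration ∝ M/d³, so compare M/d³ for each.
The Moon: (7.34 × 10²²) / (3.84 × 10⁸)³ = 1.296 × 10⁻³
The Sun: (1.99 × 10³⁰) / (1.50 × 10¹¹)³ = 5.896 × 10⁻⁴
Ratio (larger/smaller) = 2.20

The Moon, by a factor of ≈ 2.20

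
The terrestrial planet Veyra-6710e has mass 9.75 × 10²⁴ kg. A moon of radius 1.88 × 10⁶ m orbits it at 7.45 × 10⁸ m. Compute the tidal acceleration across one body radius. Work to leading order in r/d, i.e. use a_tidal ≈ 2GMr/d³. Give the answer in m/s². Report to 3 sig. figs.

5.92 × 10⁻⁶ m/s²

The tidal stretch is the gradient of GM/d² times the body's extent r, hence the 1/d³ dependence.
a_tidal = 2GMr/d³
        = 2 × (6.674 × 10⁻¹¹) × (9.75 × 10²⁴) × (1.88 × 10⁶) / (7.45 × 10⁸)³
        = 5.92 × 10⁻⁶ m/s²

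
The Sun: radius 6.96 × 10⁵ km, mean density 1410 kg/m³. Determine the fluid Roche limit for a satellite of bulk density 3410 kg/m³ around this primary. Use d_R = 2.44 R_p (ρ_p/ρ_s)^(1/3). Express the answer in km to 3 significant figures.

1.27 × 10⁶ km

d_R = 2.44 × 6.96 × 10⁵ km × (1410/3410)^(1/3)
    = 1.27 × 10⁶ km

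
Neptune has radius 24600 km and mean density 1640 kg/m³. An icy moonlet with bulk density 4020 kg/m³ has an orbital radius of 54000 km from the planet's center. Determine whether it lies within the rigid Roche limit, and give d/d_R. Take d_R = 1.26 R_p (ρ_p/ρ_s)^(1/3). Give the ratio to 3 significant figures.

outside; d/d_R ≈ 2.35

d_R = 1.26 × (24600 km) × (1640/4020)^(1/3) = 22990 km
d/d_R = (54000) / (22990) = 2.35
Since d/d_R > 1, the body is outside the Roche limit.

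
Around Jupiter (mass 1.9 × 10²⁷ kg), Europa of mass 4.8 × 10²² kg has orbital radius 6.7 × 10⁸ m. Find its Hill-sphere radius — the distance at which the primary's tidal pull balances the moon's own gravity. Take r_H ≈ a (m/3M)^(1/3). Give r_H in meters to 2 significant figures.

r_H ≈ a (m/3M)^(1/3)
    = (6.7 × 10⁸) × (4.8 × 10²² / (3 × 1.9 × 10²⁷))^(1/3)
    = 1.4 × 10⁷ m

1.4 × 10⁷ m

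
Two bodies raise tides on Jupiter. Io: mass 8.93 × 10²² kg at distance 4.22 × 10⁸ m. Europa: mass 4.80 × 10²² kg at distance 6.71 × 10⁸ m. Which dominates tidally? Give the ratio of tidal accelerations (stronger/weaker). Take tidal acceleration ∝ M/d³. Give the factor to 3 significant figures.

Tidal stretch scales as M/d³; compute that for each body.
Io: (8.93 × 10²²) / (4.22 × 10⁸)³ = 1.188 × 10⁻³
Europa: (4.80 × 10²²) / (6.71 × 10⁸)³ = 1.589 × 10⁻⁴
Ratio (larger/smaller) = 7.48

Io, by a factor of ≈ 7.48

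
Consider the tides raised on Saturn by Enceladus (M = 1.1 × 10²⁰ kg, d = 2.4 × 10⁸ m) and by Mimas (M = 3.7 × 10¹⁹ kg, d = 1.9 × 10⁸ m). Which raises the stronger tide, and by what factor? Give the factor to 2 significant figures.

Enceladus, by a factor of ≈ 1.5

Tidal acceleration ∝ M/d³, so compare M/d³ for each.
Enceladus: (1.1 × 10²⁰) / (2.4 × 10⁸)³ = 7.957 × 10⁻⁶
Mimas: (3.7 × 10¹⁹) / (1.9 × 10⁸)³ = 5.394 × 10⁻⁶
Ratio (larger/smaller) = 1.5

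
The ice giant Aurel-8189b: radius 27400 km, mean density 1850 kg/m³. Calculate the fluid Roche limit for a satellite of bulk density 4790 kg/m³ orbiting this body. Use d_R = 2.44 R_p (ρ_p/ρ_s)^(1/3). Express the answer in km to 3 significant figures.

d_R = 2.44 × 27400 km × (1850/4790)^(1/3)
    = 48700 km

48700 km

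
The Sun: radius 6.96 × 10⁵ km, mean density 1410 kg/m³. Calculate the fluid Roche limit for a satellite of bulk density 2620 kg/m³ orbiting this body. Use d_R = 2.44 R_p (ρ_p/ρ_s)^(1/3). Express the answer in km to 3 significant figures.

d_R = 2.44 × 6.96 × 10⁵ km × (1410/2620)^(1/3)
    = 1.38 × 10⁶ km

1.38 × 10⁶ km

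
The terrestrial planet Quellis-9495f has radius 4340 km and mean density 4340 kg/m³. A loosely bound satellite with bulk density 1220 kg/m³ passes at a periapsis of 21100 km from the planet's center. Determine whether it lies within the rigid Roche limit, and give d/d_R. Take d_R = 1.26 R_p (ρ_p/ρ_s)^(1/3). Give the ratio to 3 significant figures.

d_R = 1.26 × (4340 km) × (4340/1220)^(1/3) = 8348 km
d/d_R = (21100) / (8348) = 2.53
Since d/d_R > 1, the body is outside the Roche limit.

outside; d/d_R ≈ 2.53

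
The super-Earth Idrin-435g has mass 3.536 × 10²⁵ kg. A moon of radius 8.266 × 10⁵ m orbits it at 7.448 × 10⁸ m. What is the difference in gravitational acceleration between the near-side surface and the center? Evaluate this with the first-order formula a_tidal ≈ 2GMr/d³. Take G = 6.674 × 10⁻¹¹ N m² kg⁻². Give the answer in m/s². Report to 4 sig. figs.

9.443 × 10⁻⁶ m/s²

Differencing GM/(d−r)² and GM/d² to first order in r/d gives 2GMr/d³.
Δg = 2GMr/d³
   = 2 × (6.674 × 10⁻¹¹) × (3.536 × 10²⁵) × (8.266 × 10⁵) / (7.448 × 10⁸)³
   = 9.443 × 10⁻⁶ m/s²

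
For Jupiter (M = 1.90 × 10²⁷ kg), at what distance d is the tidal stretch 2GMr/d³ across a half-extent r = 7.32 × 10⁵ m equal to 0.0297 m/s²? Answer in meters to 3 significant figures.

2GMr/d³ = a_tidal  ⇒  d = (2GMr / a_tidal)^(1/3)
d = (2 × 6.674×10⁻¹¹ × (1.90 × 10²⁷) × (7.32 × 10⁵) / (0.0297))^(1/3)
  = 1.84 × 10⁸ m

1.84 × 10⁸ m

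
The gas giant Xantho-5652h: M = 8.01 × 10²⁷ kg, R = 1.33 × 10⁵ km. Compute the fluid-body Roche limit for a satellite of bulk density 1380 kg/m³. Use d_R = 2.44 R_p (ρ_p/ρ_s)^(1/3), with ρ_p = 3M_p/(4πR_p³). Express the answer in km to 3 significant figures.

ρ_p = 3M_p/(4πR_p³) = 3 × (8.01 × 10²⁷) / (4π × (1.33 × 10⁸ m)³) = 813 kg/m³
d_R = 2.44 × 1.33 × 10⁵ km × (813/1380)^(1/3)
    = 2.72 × 10⁵ km

2.72 × 10⁵ km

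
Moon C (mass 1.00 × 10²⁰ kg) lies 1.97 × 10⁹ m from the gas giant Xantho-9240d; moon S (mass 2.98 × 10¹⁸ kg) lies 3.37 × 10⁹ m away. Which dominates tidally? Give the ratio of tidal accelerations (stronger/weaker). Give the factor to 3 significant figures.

Compare M/d³ for the two perturbers:
Moon C: (1.00 × 10²⁰) / (1.97 × 10⁹)³ = 1.308 × 10⁻⁸
Moon S: (2.98 × 10¹⁸) / (3.37 × 10⁹)³ = 7.786 × 10⁻¹¹
Ratio (larger/smaller) = 168

Moon C, by a factor of ≈ 168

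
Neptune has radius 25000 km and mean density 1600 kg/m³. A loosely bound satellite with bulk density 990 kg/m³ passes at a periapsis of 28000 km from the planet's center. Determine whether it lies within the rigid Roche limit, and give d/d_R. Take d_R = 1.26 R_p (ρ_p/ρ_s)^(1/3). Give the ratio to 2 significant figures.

d_R = 1.26 × (25000 km) × (1600/990)^(1/3) = 36970 km
d/d_R = (28000) / (36970) = 0.76
Since d/d_R < 1, the body is inside the Roche limit.

inside; d/d_R ≈ 0.76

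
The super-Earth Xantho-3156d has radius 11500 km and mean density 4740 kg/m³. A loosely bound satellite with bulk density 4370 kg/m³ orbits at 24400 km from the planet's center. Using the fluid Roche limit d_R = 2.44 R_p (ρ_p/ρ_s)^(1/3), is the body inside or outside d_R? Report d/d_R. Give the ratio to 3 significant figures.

inside; d/d_R ≈ 0.846

d_R = 2.44 × (11500 km) × (4740/4370)^(1/3) = 28830 km
d/d_R = (24400) / (28830) = 0.846
Since d/d_R < 1, the body is inside the Roche limit.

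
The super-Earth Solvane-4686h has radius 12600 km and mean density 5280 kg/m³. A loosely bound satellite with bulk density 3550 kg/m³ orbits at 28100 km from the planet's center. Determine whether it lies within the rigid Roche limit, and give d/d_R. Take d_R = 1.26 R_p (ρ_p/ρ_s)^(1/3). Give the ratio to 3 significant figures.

d_R = 1.26 × (12600 km) × (5280/3550)^(1/3) = 18120 km
d/d_R = (28100) / (18120) = 1.55
Since d/d_R > 1, the body is outside the Roche limit.

outside; d/d_R ≈ 1.55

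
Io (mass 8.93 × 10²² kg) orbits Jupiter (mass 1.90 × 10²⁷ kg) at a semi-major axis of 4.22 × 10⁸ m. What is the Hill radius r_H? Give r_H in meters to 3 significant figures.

1.06 × 10⁷ m

r_H ≈ a (m/3M)^(1/3)
    = (4.22 × 10⁸) × (8.93 × 10²² / (3 × 1.90 × 10²⁷))^(1/3)
    = 1.06 × 10⁷ m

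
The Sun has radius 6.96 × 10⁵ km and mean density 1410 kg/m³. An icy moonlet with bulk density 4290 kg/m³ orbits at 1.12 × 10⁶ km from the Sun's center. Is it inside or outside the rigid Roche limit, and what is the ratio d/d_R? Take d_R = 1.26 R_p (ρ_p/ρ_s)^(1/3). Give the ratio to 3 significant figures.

outside; d/d_R ≈ 1.85

d_R = 1.26 × (6.96 × 10⁵ km) × (1410/4290)^(1/3) = 6.052 × 10⁵ km
d/d_R = (1.12 × 10⁶) / (6.052 × 10⁵) = 1.85
Since d/d_R > 1, the body is outside the Roche limit.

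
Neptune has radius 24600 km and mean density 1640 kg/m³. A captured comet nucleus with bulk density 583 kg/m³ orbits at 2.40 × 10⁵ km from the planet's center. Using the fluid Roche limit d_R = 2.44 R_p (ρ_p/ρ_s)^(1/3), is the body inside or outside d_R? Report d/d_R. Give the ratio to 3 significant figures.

d_R = 2.44 × (24600 km) × (1640/583)^(1/3) = 84730 km
d/d_R = (2.40 × 10⁵) / (84730) = 2.83
Since d/d_R > 1, the body is outside the Roche limit.

outside; d/d_R ≈ 2.83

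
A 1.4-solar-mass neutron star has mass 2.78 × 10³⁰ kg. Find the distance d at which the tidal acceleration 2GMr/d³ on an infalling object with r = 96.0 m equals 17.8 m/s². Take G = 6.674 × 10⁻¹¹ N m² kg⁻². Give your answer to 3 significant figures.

2GMr/d³ = a_tidal  ⇒  d = (2GMr / a_tidal)^(1/3)
d = (2 × 6.674×10⁻¹¹ × (2.78 × 10³⁰) × (96.0) / (17.8))^(1/3)
  = 1.26 × 10⁷ m

1.26 × 10⁷ m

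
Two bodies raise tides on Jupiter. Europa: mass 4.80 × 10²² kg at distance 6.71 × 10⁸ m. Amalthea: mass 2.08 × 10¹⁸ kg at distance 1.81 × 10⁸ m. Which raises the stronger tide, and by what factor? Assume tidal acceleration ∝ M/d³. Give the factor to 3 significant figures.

The tide-raising term goes as M/d³ (the gradient of a 1/d² field).
Europa: (4.80 × 10²²) / (6.71 × 10⁸)³ = 1.589 × 10⁻⁴
Amalthea: (2.08 × 10¹⁸) / (1.81 × 10⁸)³ = 3.508 × 10⁻⁷
Ratio (larger/smaller) = 453

Europa, by a factor of ≈ 453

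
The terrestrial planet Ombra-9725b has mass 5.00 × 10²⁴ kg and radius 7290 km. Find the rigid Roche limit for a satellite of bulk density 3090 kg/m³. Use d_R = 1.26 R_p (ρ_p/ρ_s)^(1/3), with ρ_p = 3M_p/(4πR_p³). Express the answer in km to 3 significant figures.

ρ_p = 3M_p/(4πR_p³) = 3 × (5.00 × 10²⁴) / (4π × (7.29 × 10⁶ m)³) = 3080 kg/m³
d_R = 1.26 × 7290 km × (3080/3090)^(1/3)
    = 9180 km

9180 km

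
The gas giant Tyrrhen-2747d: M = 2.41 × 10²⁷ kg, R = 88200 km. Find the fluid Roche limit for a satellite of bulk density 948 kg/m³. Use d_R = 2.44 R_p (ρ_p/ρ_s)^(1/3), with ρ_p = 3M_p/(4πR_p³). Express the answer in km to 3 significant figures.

2.07 × 10⁵ km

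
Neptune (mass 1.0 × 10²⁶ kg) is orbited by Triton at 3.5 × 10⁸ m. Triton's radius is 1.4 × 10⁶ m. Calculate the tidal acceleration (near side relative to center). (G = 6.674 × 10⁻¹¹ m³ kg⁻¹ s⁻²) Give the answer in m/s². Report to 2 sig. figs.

4.4 × 10⁻⁴ m/s²

Since r ≪ d, expand the inverse-square field across one radius to get the leading 2GMr/d³ term.
a_tidal = 2GMr/d³
        = 2 × (6.674 × 10⁻¹¹) × (1.0 × 10²⁶) × (1.4 × 10⁶) / (3.5 × 10⁸)³
        = 4.4 × 10⁻⁴ m/s²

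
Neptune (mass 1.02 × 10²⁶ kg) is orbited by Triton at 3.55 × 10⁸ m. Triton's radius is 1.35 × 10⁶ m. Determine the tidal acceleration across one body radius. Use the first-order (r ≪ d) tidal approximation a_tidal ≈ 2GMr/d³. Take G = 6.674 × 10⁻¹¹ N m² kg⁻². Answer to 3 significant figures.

Δa = 2GMr/d³
   = 2 × (6.674 × 10⁻¹¹) × (1.02 × 10²⁶) × (1.35 × 10⁶) / (3.55 × 10⁸)³
   = 4.11 × 10⁻⁴ m/s²

4.11 × 10⁻⁴ m/s²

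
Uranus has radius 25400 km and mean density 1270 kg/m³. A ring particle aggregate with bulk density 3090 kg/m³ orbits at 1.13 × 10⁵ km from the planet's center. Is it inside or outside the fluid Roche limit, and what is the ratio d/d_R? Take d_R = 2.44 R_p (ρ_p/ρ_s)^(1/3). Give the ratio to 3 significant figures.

outside; d/d_R ≈ 2.45

d_R = 2.44 × (25400 km) × (1270/3090)^(1/3) = 46080 km
d/d_R = (1.13 × 10⁵) / (46080) = 2.45
Since d/d_R > 1, the body is outside the Roche limit.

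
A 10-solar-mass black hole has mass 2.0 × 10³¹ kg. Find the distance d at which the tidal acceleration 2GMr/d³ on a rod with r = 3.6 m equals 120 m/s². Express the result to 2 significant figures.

4.3 × 10⁶ m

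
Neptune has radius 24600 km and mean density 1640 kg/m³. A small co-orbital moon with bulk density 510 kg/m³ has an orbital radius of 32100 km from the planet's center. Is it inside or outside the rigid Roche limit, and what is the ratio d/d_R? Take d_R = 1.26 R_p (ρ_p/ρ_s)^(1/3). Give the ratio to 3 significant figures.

d_R = 1.26 × (24600 km) × (1640/510)^(1/3) = 45750 km
d/d_R = (32100) / (45750) = 0.702
Since d/d_R < 1, the body is inside the Roche limit.

inside; d/d_R ≈ 0.702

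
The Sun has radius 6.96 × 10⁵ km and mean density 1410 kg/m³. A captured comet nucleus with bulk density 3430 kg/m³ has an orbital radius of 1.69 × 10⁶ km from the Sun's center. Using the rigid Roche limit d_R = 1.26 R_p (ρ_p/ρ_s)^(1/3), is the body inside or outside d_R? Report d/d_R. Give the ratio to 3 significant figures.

d_R = 1.26 × (6.96 × 10⁵ km) × (1410/3430)^(1/3) = 6.521 × 10⁵ km
d/d_R = (1.69 × 10⁶) / (6.521 × 10⁵) = 2.59
Since d/d_R > 1, the body is outside the Roche limit.

outside; d/d_R ≈ 2.59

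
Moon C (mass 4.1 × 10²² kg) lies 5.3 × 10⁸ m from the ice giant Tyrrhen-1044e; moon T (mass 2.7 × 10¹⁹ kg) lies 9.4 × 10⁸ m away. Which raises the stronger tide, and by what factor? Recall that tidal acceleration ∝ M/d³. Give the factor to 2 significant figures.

Tidal acceleration ∝ M/d³, so compare M/d³ for each.
Moon C: (4.1 × 10²²) / (5.3 × 10⁸)³ = 2.754 × 10⁻⁴
Moon T: (2.7 × 10¹⁹) / (9.4 × 10⁸)³ = 3.251 × 10⁻⁸
Ratio (larger/smaller) = 8500

Moon C, by a factor of ≈ 8500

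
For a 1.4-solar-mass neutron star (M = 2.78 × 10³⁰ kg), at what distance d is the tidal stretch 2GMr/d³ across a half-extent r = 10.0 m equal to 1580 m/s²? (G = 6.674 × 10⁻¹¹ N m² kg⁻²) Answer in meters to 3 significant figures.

1.33 × 10⁶ m

2GMr/d³ = a_tidal  ⇒  d = (2GMr / a_tidal)^(1/3)
d = (2 × 6.674×10⁻¹¹ × (2.78 × 10³⁰) × (10.0) / (1580))^(1/3)
  = 1.33 × 10⁶ m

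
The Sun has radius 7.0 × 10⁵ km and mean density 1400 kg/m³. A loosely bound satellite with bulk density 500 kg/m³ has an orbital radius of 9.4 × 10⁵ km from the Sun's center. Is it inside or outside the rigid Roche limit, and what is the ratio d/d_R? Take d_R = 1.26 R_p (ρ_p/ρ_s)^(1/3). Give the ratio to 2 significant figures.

inside; d/d_R ≈ 0.76

d_R = 1.26 × (7.0 × 10⁵ km) × (1400/500)^(1/3) = 1.243 × 10⁶ km
d/d_R = (9.4 × 10⁵) / (1.243 × 10⁶) = 0.76
Since d/d_R < 1, the body is inside the Roche limit.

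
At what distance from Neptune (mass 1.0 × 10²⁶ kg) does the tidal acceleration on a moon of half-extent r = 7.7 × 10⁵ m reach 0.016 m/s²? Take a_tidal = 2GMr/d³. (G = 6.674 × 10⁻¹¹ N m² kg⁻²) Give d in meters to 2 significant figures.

8.6 × 10⁷ m

2GMr/d³ = a_tidal  ⇒  d = (2GMr / a_tidal)^(1/3)
d = (2 × 6.674×10⁻¹¹ × (1.0 × 10²⁶) × (7.7 × 10⁵) / (0.016))^(1/3)
  = 8.6 × 10⁷ m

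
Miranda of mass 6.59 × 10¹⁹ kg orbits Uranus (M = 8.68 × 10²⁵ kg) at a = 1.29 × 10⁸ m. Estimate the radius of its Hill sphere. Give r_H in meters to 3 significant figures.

r_H ≈ a (m/3M)^(1/3)
    = (1.29 × 10⁸) × (6.59 × 10¹⁹ / (3 × 8.68 × 10²⁵))^(1/3)
    = 8.16 × 10⁵ m

8.16 × 10⁵ m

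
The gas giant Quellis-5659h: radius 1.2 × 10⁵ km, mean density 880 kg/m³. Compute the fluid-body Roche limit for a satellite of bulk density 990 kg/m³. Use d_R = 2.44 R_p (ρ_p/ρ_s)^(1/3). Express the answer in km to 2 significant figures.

d_R = 2.44 × 1.2 × 10⁵ km × (880/990)^(1/3)
    = 2.8 × 10⁵ km

2.8 × 10⁵ km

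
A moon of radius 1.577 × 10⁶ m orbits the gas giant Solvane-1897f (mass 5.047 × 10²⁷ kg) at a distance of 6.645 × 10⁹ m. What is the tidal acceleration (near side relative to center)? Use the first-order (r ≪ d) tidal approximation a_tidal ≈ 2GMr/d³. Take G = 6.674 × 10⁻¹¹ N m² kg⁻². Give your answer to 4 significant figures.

3.621 × 10⁻⁶ m/s²

a_tidal = 2GMr/d³
        = 2 × (6.674 × 10⁻¹¹) × (5.047 × 10²⁷) × (1.577 × 10⁶) / (6.645 × 10⁹)³
        = 3.621 × 10⁻⁶ m/s²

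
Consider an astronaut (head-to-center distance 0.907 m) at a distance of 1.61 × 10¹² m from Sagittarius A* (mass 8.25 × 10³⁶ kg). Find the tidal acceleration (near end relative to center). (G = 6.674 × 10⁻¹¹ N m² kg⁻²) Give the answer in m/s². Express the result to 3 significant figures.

a_tidal = 2GMr/d³
        = 2 × (6.674 × 10⁻¹¹) × (8.25 × 10³⁶) × (0.907) / (1.61 × 10¹²)³
        = 2.39 × 10⁻¹⁰ m/s²

2.39 × 10⁻¹⁰ m/s²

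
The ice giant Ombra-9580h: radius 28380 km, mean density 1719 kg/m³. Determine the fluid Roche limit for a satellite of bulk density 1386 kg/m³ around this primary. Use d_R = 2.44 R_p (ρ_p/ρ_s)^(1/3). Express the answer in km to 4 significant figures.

d_R = 2.44 × 28380 km × (1719/1386)^(1/3)
    = 74400 km

74400 km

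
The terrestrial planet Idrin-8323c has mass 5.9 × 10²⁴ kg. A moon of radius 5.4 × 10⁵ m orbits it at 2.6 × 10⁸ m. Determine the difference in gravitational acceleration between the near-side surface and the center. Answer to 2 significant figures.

Δa = 2GMr/d³
   = 2 × (6.674 × 10⁻¹¹) × (5.9 × 10²⁴) × (5.4 × 10⁵) / (2.6 × 10⁸)³
   = 2.4 × 10⁻⁵ m/s²

2.4 × 10⁻⁵ m/s²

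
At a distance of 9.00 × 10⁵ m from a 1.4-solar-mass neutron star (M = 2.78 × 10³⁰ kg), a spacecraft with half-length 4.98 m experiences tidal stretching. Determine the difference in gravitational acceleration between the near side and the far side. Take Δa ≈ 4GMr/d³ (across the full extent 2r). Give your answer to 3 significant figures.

The field gradient is 2GM/d³; across the full diameter 2r the difference is 4GMr/d³.
a_tidal = 4GMr/d³
        = 4 × (6.674 × 10⁻¹¹) × (2.78 × 10³⁰) × (4.98) / (9.00 × 10⁵)³
        = 5.07 × 10³ m/s²

5.07 × 10³ m/s²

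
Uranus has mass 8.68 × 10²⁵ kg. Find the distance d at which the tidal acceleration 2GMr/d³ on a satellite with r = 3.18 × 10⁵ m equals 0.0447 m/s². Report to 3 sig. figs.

4.35 × 10⁷ m

2GMr/d³ = a_tidal  ⇒  d = (2GMr / a_tidal)^(1/3)
d = (2 × 6.674×10⁻¹¹ × (8.68 × 10²⁵) × (3.18 × 10⁵) / (0.0447))^(1/3)
  = 4.35 × 10⁷ m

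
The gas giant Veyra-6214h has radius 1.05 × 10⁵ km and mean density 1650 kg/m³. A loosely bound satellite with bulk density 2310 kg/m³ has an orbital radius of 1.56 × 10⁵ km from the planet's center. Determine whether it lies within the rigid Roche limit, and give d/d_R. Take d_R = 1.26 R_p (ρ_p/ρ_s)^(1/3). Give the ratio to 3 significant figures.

outside; d/d_R ≈ 1.32

d_R = 1.26 × (1.05 × 10⁵ km) × (1650/2310)^(1/3) = 1.183 × 10⁵ km
d/d_R = (1.56 × 10⁵) / (1.183 × 10⁵) = 1.32
Since d/d_R > 1, the body is outside the Roche limit.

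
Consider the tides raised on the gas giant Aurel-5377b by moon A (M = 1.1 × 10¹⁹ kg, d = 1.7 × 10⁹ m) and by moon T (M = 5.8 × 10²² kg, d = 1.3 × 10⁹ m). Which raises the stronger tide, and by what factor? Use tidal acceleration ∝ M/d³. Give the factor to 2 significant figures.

Moon T, by a factor of ≈ 12000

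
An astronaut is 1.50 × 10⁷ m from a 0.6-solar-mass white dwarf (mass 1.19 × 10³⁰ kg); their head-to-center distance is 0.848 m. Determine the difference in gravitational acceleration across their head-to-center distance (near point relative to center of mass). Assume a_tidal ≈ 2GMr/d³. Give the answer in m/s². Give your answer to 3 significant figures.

3.99 × 10⁻² m/s²

Differencing GM/(d−r)² and GM/d² to first order in r/d gives 2GMr/d³.
Δa = 2GMr/d³
   = 2 × (6.674 × 10⁻¹¹) × (1.19 × 10³⁰) × (0.848) / (1.50 × 10⁷)³
   = 3.99 × 10⁻² m/s²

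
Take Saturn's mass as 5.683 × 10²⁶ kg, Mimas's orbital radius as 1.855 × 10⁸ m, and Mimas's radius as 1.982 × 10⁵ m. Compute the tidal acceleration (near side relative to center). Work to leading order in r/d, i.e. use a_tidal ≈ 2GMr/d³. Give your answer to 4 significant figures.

a_tidal = 2GMr/d³
        = 2 × (6.674 × 10⁻¹¹) × (5.683 × 10²⁶) × (1.982 × 10⁵) / (1.855 × 10⁸)³
        = 2.355 × 10⁻³ m/s²

2.355 × 10⁻³ m/s²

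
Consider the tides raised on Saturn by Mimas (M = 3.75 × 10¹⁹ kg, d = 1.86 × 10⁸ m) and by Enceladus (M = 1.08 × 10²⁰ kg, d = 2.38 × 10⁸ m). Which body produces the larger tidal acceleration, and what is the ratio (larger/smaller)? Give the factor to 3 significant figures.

The tide-raising term goes as M/d³ (the gradient of a 1/d² field).
Mimas: (3.75 × 10¹⁹) / (1.86 × 10⁸)³ = 5.828 × 10⁻⁶
Enceladus: (1.08 × 10²⁰) / (2.38 × 10⁸)³ = 8.011 × 10⁻⁶
Ratio (larger/smaller) = 1.37

Enceladus, by a factor of ≈ 1.37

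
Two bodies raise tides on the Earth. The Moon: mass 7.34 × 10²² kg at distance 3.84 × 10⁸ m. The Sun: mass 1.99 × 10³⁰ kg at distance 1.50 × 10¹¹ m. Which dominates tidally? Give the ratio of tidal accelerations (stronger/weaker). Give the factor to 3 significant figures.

Compare M/d³ for the two perturbers:
The Moon: (7.34 × 10²²) / (3.84 × 10⁸)³ = 1.296 × 10⁻³
The Sun: (1.99 × 10³⁰) / (1.50 × 10¹¹)³ = 5.896 × 10⁻⁴
Ratio (larger/smaller) = 2.20

The Moon, by a factor of ≈ 2.20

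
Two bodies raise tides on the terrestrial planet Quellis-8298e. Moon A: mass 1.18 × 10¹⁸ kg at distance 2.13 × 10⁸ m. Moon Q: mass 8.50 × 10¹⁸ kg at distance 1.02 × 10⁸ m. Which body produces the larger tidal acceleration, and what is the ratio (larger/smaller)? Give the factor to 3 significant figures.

Moon Q, by a factor of ≈ 65.6

Tidal acceleration ∝ M/d³, so compare M/d³ for each.
Moon A: (1.18 × 10¹⁸) / (2.13 × 10⁸)³ = 1.221 × 10⁻⁷
Moon Q: (8.50 × 10¹⁸) / (1.02 × 10⁸)³ = 8.010 × 10⁻⁶
Ratio (larger/smaller) = 65.6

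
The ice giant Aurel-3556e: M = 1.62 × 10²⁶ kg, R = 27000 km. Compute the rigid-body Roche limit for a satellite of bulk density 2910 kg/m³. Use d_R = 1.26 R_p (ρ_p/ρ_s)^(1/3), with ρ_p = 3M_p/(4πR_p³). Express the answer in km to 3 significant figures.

ρ_p = 3M_p/(4πR_p³) = 3 × (1.62 × 10²⁶) / (4π × (2.70 × 10⁷ m)³) = 1960 kg/m³
d_R = 1.26 × 27000 km × (1960/2910)^(1/3)
    = 29800 km

29800 km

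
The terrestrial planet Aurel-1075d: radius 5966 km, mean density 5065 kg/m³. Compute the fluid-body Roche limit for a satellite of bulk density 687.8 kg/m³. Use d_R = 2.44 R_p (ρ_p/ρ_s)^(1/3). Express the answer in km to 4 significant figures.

28320 km

d_R = 2.44 × 5966 km × (5065/687.8)^(1/3)
    = 28320 km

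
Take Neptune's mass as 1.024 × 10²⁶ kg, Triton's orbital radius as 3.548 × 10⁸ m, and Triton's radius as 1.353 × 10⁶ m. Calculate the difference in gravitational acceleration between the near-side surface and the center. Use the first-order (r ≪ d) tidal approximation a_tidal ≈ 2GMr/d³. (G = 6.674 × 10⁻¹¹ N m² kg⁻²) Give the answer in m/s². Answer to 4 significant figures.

4.141 × 10⁻⁴ m/s²

a_tidal = 2GMr/d³
        = 2 × (6.674 × 10⁻¹¹) × (1.024 × 10²⁶) × (1.353 × 10⁶) / (3.548 × 10⁸)³
        = 4.141 × 10⁻⁴ m/s²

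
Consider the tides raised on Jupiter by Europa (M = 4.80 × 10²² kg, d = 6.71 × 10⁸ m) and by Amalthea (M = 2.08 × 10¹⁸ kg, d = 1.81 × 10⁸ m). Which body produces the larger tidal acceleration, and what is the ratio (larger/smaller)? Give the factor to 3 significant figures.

Compare M/d³ for the two perturbers:
Europa: (4.80 × 10²²) / (6.71 × 10⁸)³ = 1.589 × 10⁻⁴
Amalthea: (2.08 × 10¹⁸) / (1.81 × 10⁸)³ = 3.508 × 10⁻⁷
Ratio (larger/smaller) = 453

Europa, by a factor of ≈ 453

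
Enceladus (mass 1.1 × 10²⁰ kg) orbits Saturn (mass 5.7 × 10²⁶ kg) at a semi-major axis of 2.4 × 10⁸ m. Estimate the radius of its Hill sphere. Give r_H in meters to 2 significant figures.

r_H ≈ a (m/3M)^(1/3)
    = (2.4 × 10⁸) × (1.1 × 10²⁰ / (3 × 5.7 × 10²⁶))^(1/3)
    = 9.6 × 10⁵ m

9.6 × 10⁵ m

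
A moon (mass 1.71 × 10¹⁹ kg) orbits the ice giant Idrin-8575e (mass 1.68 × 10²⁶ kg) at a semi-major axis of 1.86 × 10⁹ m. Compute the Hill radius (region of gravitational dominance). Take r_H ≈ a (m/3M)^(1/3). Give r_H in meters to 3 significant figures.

6.02 × 10⁶ m

r_H ≈ a (m/3M)^(1/3)
    = (1.86 × 10⁹) × (1.71 × 10¹⁹ / (3 × 1.68 × 10²⁶))^(1/3)
    = 6.02 × 10⁶ m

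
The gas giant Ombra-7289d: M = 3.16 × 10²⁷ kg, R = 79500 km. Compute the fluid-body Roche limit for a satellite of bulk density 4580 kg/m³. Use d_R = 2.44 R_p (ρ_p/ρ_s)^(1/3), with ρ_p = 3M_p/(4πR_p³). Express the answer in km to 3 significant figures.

ρ_p = 3M_p/(4πR_p³) = 3 × (3.16 × 10²⁷) / (4π × (7.95 × 10⁷ m)³) = 1500 kg/m³
d_R = 2.44 × 79500 km × (1500/4580)^(1/3)
    = 1.34 × 10⁵ km

1.34 × 10⁵ km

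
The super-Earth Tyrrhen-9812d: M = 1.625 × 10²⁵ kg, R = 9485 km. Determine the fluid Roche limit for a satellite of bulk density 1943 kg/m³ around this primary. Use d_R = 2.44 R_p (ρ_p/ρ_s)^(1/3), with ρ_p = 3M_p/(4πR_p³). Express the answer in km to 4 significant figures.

ρ_p = 3M_p/(4πR_p³) = 3 × (1.625 × 10²⁵) / (4π × (9.485 × 10⁶ m)³) = 4546 kg/m³
d_R = 2.44 × 9485 km × (4546/1943)^(1/3)
    = 30720 km

30720 km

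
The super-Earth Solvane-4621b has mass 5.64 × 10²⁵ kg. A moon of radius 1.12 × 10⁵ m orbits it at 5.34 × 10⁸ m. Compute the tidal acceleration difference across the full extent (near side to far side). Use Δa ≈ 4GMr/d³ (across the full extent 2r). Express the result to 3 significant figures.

Δa = 4GMr/d³
   = 4 × (6.674 × 10⁻¹¹) × (5.64 × 10²⁵) × (1.12 × 10⁵) / (5.34 × 10⁸)³
   = 1.11 × 10⁻⁵ m/s²

1.11 × 10⁻⁵ m/s²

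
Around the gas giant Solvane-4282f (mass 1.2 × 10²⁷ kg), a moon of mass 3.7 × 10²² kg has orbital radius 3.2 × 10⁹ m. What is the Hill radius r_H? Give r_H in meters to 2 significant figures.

7.0 × 10⁷ m

r_H ≈ a (m/3M)^(1/3)
    = (3.2 × 10⁹) × (3.7 × 10²² / (3 × 1.2 × 10²⁷))^(1/3)
    = 7.0 × 10⁷ m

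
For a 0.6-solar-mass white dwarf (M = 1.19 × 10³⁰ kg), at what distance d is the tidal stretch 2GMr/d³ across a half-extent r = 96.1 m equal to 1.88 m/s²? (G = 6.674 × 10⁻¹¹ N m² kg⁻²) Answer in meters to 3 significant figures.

2.01 × 10⁷ m

2GMr/d³ = a_tidal  ⇒  d = (2GMr / a_tidal)^(1/3)
d = (2 × 6.674×10⁻¹¹ × (1.19 × 10³⁰) × (96.1) / (1.88))^(1/3)
  = 2.01 × 10⁷ m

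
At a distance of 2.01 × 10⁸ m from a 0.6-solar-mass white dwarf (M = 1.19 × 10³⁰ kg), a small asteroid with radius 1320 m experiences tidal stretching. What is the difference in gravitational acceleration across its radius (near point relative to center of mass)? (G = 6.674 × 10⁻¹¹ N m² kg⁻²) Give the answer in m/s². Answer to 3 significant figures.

a_tidal = 2GMr/d³
        = 2 × (6.674 × 10⁻¹¹) × (1.19 × 10³⁰) × (1320) / (2.01 × 10⁸)³
        = 2.58 × 10⁻² m/s²

2.58 × 10⁻² m/s²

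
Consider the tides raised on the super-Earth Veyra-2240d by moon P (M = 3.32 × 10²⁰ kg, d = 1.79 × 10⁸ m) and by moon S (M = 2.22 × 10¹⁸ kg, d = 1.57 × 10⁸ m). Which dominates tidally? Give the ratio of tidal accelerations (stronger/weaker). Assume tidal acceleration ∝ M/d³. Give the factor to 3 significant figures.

Moon P, by a factor of ≈ 101

The tide-raising term goes as M/d³ (the gradient of a 1/d² field).
Moon P: (3.32 × 10²⁰) / (1.79 × 10⁸)³ = 5.789 × 10⁻⁵
Moon S: (2.22 × 10¹⁸) / (1.57 × 10⁸)³ = 5.737 × 10⁻⁷
Ratio (larger/smaller) = 101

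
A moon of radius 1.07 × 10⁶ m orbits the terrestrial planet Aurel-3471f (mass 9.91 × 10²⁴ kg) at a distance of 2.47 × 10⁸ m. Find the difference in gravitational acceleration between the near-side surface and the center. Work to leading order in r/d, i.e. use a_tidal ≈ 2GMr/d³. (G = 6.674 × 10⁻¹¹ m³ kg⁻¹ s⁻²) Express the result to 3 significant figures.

9.39 × 10⁻⁵ m/s²

Differencing GM/(d−r)² and GM/d² to first order in r/d gives 2GMr/d³.
a_tidal = 2GMr/d³
        = 2 × (6.674 × 10⁻¹¹) × (9.91 × 10²⁴) × (1.07 × 10⁶) / (2.47 × 10⁸)³
        = 9.39 × 10⁻⁵ m/s²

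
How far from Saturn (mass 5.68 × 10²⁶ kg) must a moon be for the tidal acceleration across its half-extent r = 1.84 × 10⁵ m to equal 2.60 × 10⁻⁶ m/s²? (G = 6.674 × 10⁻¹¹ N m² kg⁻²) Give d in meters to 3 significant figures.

1.75 × 10⁹ m

2GMr/d³ = a_tidal  ⇒  d = (2GMr / a_tidal)^(1/3)
d = (2 × 6.674×10⁻¹¹ × (5.68 × 10²⁶) × (1.84 × 10⁵) / (2.60 × 10⁻⁶))^(1/3)
  = 1.75 × 10⁹ m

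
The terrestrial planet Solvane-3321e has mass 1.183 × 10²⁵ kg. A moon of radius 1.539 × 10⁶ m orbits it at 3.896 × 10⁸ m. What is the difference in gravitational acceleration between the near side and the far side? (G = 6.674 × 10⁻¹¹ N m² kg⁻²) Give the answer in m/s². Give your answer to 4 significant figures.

8.219 × 10⁻⁵ m/s²

Δa = 4GMr/d³
   = 4 × (6.674 × 10⁻¹¹) × (1.183 × 10²⁵) × (1.539 × 10⁶) / (3.896 × 10⁸)³
   = 8.219 × 10⁻⁵ m/s²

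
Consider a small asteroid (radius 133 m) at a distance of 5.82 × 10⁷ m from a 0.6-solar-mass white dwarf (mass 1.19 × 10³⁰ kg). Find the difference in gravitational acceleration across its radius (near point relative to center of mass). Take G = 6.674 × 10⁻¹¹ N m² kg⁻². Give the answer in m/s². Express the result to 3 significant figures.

Since r ≪ d, expand the inverse-square field across one radius to get the leading 2GMr/d³ term.
a_tidal = 2GMr/d³
        = 2 × (6.674 × 10⁻¹¹) × (1.19 × 10³⁰) × (133) / (5.82 × 10⁷)³
        = 1.07 × 10⁻¹ m/s²

1.07 × 10⁻¹ m/s²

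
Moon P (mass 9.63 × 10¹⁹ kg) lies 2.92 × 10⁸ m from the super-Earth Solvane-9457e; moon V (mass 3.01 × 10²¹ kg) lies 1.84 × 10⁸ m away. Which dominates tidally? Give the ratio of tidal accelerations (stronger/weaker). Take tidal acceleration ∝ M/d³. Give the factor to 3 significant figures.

Moon V, by a factor of ≈ 125

Tidal acceleration ∝ M/d³, so compare M/d³ for each.
Moon P: (9.63 × 10¹⁹) / (2.92 × 10⁸)³ = 3.868 × 10⁻⁶
Moon V: (3.01 × 10²¹) / (1.84 × 10⁸)³ = 4.832 × 10⁻⁴
Ratio (larger/smaller) = 125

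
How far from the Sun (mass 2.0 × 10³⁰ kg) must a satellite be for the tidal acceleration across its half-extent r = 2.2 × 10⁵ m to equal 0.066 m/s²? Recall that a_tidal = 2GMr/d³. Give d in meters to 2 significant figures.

2GMr/d³ = a_tidal  ⇒  d = (2GMr / a_tidal)^(1/3)
d = (2 × 6.674×10⁻¹¹ × (2.0 × 10³⁰) × (2.2 × 10⁵) / (0.066))^(1/3)
  = 9.6 × 10⁸ m

9.6 × 10⁸ m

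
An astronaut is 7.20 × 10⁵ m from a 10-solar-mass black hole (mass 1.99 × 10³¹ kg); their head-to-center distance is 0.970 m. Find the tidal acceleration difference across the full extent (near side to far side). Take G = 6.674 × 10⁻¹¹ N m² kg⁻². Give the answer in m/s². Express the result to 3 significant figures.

1.38 × 10⁴ m/s²

a_tidal = 4GMr/d³
        = 4 × (6.674 × 10⁻¹¹) × (1.99 × 10³¹) × (0.970) / (7.20 × 10⁵)³
        = 1.38 × 10⁴ m/s²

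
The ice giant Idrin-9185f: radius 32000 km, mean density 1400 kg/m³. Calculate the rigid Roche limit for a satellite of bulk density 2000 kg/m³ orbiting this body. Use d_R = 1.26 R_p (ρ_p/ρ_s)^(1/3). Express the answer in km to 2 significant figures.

d_R = 1.26 × 32000 km × (1400/2000)^(1/3)
    = 36000 km

36000 km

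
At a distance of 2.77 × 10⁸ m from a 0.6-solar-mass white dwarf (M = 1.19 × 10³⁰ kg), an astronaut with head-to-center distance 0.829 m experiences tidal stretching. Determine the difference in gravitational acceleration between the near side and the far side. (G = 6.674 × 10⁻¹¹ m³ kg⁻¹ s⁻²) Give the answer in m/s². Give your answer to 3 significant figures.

1.24 × 10⁻⁵ m/s²

Δa = 4GMr/d³
   = 4 × (6.674 × 10⁻¹¹) × (1.19 × 10³⁰) × (0.829) / (2.77 × 10⁸)³
   = 1.24 × 10⁻⁵ m/s²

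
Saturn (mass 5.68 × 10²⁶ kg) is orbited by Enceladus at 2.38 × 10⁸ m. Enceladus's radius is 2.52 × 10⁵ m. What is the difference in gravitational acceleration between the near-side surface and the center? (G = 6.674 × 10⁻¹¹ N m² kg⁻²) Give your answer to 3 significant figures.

1.42 × 10⁻³ m/s²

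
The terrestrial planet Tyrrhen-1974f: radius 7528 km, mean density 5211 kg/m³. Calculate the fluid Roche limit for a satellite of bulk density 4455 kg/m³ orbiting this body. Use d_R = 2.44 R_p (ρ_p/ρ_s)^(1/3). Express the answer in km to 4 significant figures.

d_R = 2.44 × 7528 km × (5211/4455)^(1/3)
    = 19350 km

19350 km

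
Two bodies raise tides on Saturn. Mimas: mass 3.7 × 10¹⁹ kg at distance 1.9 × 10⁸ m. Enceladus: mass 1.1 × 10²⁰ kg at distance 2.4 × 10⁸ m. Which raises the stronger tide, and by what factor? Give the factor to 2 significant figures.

Tidal stretch scales as M/d³; compute that for each body.
Mimas: (3.7 × 10¹⁹) / (1.9 × 10⁸)³ = 5.394 × 10⁻⁶
Enceladus: (1.1 × 10²⁰) / (2.4 × 10⁸)³ = 7.957 × 10⁻⁶
Ratio (larger/smaller) = 1.5

Enceladus, by a factor of ≈ 1.5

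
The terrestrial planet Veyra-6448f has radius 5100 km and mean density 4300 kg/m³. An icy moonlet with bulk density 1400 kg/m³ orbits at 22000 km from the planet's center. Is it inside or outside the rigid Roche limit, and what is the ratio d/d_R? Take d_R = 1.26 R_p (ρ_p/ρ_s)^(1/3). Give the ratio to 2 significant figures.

d_R = 1.26 × (5100 km) × (4300/1400)^(1/3) = 9341 km
d/d_R = (22000) / (9341) = 2.4
Since d/d_R > 1, the body is outside the Roche limit.

outside; d/d_R ≈ 2.4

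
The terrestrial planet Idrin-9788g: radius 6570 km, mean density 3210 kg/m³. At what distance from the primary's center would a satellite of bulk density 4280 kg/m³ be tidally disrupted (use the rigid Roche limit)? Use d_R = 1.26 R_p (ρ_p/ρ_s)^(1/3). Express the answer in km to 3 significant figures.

d_R = 1.26 × 6570 km × (3210/4280)^(1/3)
    = 7520 km

7520 km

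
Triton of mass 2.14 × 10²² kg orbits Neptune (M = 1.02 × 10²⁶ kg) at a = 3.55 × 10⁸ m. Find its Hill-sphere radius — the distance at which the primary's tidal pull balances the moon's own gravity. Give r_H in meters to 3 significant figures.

1.46 × 10⁷ m

r_H ≈ a (m/3M)^(1/3)
    = (3.55 × 10⁸) × (2.14 × 10²² / (3 × 1.02 × 10²⁶))^(1/3)
    = 1.46 × 10⁷ m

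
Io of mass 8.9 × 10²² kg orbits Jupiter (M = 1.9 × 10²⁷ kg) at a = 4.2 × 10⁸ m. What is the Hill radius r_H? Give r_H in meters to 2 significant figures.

1.0 × 10⁷ m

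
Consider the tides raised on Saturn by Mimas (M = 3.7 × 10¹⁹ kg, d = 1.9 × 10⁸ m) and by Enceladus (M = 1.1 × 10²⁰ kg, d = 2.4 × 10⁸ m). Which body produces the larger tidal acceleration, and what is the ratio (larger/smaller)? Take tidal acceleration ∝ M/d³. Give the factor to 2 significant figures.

Tidal acceleration ∝ M/d³, so compare M/d³ for each.
Mimas: (3.7 × 10¹⁹) / (1.9 × 10⁸)³ = 5.394 × 10⁻⁶
Enceladus: (1.1 × 10²⁰) / (2.4 × 10⁸)³ = 7.957 × 10⁻⁶
Ratio (larger/smaller) = 1.5

Enceladus, by a factor of ≈ 1.5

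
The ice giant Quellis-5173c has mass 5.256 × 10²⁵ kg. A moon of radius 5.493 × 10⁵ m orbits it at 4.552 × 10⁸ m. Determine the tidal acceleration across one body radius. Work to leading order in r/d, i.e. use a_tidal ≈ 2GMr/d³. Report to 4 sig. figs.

4.086 × 10⁻⁵ m/s²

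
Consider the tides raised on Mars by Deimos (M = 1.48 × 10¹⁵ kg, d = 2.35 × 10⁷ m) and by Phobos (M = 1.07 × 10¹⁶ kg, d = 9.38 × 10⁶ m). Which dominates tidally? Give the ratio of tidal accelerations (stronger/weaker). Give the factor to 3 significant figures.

Phobos, by a factor of ≈ 114

Compare M/d³ for the two perturbers:
Deimos: (1.48 × 10¹⁵) / (2.35 × 10⁷)³ = 1.140 × 10⁻⁷
Phobos: (1.07 × 10¹⁶) / (9.38 × 10⁶)³ = 1.297 × 10⁻⁵
Ratio (larger/smaller) = 114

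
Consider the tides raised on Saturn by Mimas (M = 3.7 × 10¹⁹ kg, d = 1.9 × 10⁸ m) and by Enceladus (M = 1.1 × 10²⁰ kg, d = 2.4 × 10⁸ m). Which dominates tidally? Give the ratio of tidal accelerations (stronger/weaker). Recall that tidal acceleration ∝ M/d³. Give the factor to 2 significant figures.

Tidal stretch scales as M/d³; compute that for each body.
Mimas: (3.7 × 10¹⁹) / (1.9 × 10⁸)³ = 5.394 × 10⁻⁶
Enceladus: (1.1 × 10²⁰) / (2.4 × 10⁸)³ = 7.957 × 10⁻⁶
Ratio (larger/smaller) = 1.5

Enceladus, by a factor of ≈ 1.5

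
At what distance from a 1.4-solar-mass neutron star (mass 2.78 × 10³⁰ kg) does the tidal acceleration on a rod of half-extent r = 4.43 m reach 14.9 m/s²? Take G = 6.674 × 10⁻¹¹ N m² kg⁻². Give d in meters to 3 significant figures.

4.80 × 10⁶ m

2GMr/d³ = a_tidal  ⇒  d = (2GMr / a_tidal)^(1/3)
d = (2 × 6.674×10⁻¹¹ × (2.78 × 10³⁰) × (4.43) / (14.9))^(1/3)
  = 4.80 × 10⁶ m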